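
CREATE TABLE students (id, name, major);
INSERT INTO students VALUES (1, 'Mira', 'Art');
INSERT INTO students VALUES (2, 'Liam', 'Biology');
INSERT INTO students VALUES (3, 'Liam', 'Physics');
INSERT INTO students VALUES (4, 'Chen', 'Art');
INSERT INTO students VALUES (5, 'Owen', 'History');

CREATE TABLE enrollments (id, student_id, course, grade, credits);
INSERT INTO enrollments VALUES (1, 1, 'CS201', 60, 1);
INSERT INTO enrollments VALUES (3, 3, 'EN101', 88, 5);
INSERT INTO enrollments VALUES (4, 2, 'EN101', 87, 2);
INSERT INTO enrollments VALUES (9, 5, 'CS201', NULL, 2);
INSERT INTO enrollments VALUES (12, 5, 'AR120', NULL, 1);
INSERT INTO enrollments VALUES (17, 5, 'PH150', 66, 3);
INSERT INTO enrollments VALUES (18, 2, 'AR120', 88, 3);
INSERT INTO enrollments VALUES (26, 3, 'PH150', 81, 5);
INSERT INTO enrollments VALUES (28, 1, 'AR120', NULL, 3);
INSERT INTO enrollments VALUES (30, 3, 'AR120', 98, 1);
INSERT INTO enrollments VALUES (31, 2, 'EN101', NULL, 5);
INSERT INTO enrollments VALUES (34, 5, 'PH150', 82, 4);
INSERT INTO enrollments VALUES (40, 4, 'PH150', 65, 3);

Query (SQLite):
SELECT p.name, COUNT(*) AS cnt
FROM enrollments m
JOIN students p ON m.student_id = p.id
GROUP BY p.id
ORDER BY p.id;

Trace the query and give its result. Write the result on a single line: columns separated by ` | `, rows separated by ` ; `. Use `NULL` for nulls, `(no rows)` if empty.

Join each enrollments row to its students via student_id.
Group joined rows by students.id; compute COUNT(*) per group.
  1: ids {1, 28} → COUNT(*)=2
  2: ids {4, 18, 31} → COUNT(*)=3
  3: ids {3, 26, 30} → COUNT(*)=3
  4: ids {40} → COUNT(*)=1
  5: ids {9, 12, 17, 34} → COUNT(*)=4

Mira | 2 ; Liam | 3 ; Liam | 3 ; Chen | 1 ; Owen | 4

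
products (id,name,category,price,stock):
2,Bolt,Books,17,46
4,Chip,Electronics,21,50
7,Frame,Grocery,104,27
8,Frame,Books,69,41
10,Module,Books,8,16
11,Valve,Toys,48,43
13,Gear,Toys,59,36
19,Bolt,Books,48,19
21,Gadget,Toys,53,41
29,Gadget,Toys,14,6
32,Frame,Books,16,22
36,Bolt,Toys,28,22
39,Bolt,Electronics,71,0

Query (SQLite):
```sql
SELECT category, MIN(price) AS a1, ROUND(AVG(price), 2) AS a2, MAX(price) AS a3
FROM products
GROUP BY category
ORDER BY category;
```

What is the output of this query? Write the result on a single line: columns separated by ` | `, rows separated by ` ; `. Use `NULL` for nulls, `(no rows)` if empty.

Group products by category.
Per group compute: MIN(price), ROUND(AVG(price), 2), MAX(price).
  Books: ids {2, 8, 10, 19, 32} → MIN(price)=8, ROUND(AVG(price), 2)=31.6, MAX(price)=69
  Electronics: ids {4, 39} → MIN(price)=21, ROUND(AVG(price), 2)=46, MAX(price)=71
  Grocery: ids {7} → MIN(price)=104, ROUND(AVG(price), 2)=104, MAX(price)=104
  Toys: ids {11, 13, 21, 29, 36} → MIN(price)=14, ROUND(AVG(price), 2)=40.4, MAX(price)=59

Books | 8 | 31.6 | 69 ; Electronics | 21 | 46 | 71 ; Grocery | 104 | 104 | 104 ; Toys | 14 | 40.4 | 59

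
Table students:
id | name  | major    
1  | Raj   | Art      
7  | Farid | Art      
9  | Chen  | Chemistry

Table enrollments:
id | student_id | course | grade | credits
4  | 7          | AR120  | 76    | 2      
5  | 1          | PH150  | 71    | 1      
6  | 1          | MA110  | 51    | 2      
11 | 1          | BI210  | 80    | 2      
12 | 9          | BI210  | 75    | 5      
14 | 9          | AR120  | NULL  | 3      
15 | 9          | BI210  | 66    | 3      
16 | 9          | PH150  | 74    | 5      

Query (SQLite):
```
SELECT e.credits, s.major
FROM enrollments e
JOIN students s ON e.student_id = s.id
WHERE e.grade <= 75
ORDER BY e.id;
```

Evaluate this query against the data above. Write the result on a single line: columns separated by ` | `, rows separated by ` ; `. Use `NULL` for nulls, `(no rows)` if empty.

Each enrollments row matches the students row where student_id = students.id.
Then keep rows with e.grade <= 75.

1 | Art ; 2 | Art ; 5 | Chemistry ; 3 | Chemistry ; 5 | Chemistry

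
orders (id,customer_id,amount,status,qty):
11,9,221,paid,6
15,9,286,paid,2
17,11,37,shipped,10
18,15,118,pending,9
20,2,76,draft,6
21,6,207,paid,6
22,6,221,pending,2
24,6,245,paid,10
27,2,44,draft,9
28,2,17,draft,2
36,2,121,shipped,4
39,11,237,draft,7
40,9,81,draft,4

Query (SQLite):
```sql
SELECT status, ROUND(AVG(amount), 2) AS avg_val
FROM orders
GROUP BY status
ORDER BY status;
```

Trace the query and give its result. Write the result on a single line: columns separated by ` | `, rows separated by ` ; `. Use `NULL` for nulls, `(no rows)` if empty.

Partition orders by status; compute ROUND(AVG(amount), 2) within each group.
  draft: ids {20, 27, 28, 39, 40} → ROUND(AVG(amount), 2)=91
  paid: ids {11, 15, 21, 24} → ROUND(AVG(amount), 2)=239.75
  pending: ids {18, 22} → ROUND(AVG(amount), 2)=169.5
  shipped: ids {17, 36} → ROUND(AVG(amount), 2)=79

draft | 91 ; paid | 239.75 ; pending | 169.5 ; shipped | 79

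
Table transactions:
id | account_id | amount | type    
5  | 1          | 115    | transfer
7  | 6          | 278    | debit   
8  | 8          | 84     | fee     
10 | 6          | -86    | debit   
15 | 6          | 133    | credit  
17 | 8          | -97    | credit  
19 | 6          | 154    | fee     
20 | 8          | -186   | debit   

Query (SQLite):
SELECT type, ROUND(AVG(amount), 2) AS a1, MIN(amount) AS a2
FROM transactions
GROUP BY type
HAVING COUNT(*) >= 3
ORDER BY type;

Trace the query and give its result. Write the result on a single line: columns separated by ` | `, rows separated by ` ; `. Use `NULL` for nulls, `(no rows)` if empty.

Group transactions by type.
Per group compute: ROUND(AVG(amount), 2), MIN(amount).
HAVING: drop groups with fewer than 3 rows.
  credit: ids {15, 17} → ROUND(AVG(amount), 2)=18, MIN(amount)=-97
  debit: ids {7, 10, 20} → ROUND(AVG(amount), 2)=2, MIN(amount)=-186
  fee: ids {8, 19} → ROUND(AVG(amount), 2)=119, MIN(amount)=84
  transfer: ids {5} → ROUND(AVG(amount), 2)=115, MIN(amount)=115

debit | 2 | -186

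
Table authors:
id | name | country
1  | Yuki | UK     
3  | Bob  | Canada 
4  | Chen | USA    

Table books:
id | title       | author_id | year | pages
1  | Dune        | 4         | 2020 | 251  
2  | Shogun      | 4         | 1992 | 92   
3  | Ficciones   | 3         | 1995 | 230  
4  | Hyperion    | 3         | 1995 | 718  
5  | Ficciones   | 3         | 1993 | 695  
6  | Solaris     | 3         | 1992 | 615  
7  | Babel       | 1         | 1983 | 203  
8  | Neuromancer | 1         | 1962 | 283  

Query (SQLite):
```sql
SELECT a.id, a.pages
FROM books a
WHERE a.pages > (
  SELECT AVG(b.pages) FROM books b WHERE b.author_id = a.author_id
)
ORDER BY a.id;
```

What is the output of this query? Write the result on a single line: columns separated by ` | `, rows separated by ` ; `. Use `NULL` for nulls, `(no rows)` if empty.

1 | 251 ; 4 | 718 ; 5 | 695 ; 6 | 615 ; 8 | 283

For each books row a, compute AVG(pages) over rows sharing a.author_id.
Keep row a if a.pages > that per-group AVG.
  author_id=1: AVG(pages) = 243.0
  author_id=3: AVG(pages) = 564.5
  author_id=4: AVG(pages) = 171.5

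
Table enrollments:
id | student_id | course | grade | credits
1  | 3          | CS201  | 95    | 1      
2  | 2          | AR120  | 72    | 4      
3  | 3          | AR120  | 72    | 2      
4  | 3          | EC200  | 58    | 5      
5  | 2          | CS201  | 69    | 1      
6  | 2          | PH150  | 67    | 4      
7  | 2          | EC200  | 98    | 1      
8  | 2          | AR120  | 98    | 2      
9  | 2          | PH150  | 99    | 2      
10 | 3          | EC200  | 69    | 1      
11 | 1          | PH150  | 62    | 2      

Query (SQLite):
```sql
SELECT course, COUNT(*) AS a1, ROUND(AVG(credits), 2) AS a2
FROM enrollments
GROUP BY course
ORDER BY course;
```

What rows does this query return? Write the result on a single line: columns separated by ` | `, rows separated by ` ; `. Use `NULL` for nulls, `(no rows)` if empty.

AR120 | 3 | 2.67 ; CS201 | 2 | 1 ; EC200 | 3 | 2.33 ; PH150 | 3 | 2.67

Group enrollments by course.
Per group compute: COUNT(*), ROUND(AVG(credits), 2).
  AR120: ids {2, 3, 8} → COUNT(*)=3, ROUND(AVG(credits), 2)=2.67
  CS201: ids {1, 5} → COUNT(*)=2, ROUND(AVG(credits), 2)=1
  EC200: ids {4, 7, 10} → COUNT(*)=3, ROUND(AVG(credits), 2)=2.33
  PH150: ids {6, 9, 11} → COUNT(*)=3, ROUND(AVG(credits), 2)=2.67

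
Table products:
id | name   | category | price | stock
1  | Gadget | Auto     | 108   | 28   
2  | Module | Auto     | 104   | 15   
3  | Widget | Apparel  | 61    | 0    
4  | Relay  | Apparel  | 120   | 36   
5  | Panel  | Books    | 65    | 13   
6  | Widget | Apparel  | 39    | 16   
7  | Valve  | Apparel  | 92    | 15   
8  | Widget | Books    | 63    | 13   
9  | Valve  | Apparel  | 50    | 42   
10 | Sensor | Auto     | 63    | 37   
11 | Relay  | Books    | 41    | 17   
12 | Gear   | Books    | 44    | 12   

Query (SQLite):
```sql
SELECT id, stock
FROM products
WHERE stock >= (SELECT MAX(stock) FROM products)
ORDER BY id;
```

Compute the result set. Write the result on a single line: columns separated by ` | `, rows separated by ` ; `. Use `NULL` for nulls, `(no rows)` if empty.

Scalar subquery: MAX(stock) over all products rows = 42.
Keep rows where stock >= that value.

9 | 42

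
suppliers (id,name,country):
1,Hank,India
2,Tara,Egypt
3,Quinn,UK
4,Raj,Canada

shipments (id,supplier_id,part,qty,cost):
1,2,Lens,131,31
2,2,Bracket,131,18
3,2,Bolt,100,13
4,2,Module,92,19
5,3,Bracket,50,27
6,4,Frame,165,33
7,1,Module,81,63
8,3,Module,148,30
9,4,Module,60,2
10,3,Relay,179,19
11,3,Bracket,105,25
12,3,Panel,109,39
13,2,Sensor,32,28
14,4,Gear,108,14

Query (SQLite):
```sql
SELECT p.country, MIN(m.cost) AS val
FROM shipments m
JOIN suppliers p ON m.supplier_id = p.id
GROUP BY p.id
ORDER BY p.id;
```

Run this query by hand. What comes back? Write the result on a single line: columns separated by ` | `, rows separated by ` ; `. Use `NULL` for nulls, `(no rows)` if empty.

Join each shipments row to its suppliers via supplier_id.
Group joined rows by suppliers.id; compute MIN(m.cost) per group.
  1: ids {7} → MIN(m.cost)=63
  2: ids {1, 2, 3, 4, 13} → MIN(m.cost)=13
  3: ids {5, 8, 10, 11, 12} → MIN(m.cost)=19
  4: ids {6, 9, 14} → MIN(m.cost)=2

India | 63 ; Egypt | 13 ; UK | 19 ; Canada | 2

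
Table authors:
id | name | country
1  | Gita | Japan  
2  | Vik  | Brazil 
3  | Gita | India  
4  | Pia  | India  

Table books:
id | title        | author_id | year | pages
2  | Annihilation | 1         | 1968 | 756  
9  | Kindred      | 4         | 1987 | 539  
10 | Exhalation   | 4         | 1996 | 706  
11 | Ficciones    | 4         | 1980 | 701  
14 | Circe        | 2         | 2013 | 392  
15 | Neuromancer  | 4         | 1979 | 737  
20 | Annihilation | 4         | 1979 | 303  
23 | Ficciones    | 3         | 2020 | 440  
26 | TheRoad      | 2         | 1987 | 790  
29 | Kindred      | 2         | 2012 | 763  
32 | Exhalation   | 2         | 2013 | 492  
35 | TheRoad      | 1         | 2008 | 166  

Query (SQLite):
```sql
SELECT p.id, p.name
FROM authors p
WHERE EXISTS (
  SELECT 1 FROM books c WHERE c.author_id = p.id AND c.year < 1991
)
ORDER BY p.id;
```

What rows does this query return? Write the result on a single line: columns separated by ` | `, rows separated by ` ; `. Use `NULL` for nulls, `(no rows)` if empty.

1 | Gita ; 2 | Vik ; 4 | Pia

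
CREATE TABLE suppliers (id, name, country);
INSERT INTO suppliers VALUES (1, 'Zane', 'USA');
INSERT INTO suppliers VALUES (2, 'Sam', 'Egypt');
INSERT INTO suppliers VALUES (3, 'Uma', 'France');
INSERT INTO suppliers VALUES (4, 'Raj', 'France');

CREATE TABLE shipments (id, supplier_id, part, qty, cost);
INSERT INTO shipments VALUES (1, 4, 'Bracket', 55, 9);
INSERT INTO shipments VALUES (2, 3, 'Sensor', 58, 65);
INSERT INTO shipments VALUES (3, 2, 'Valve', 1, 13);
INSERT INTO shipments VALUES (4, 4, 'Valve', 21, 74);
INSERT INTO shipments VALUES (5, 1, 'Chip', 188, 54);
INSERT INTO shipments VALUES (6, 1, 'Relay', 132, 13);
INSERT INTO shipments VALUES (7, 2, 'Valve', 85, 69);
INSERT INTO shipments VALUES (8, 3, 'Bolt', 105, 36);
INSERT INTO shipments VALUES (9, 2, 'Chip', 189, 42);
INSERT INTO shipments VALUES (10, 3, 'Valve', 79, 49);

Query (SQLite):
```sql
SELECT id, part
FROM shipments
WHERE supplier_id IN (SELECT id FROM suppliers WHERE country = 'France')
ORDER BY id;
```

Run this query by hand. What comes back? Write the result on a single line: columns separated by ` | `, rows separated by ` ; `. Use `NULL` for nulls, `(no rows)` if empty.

Inner query: suppliers.id where country = 'France'.
Outer: keep shipments rows whose supplier_id is in that set.
Inner query → {3, 4}

1 | Bracket ; 2 | Sensor ; 4 | Valve ; 8 | Bolt ; 10 | Valve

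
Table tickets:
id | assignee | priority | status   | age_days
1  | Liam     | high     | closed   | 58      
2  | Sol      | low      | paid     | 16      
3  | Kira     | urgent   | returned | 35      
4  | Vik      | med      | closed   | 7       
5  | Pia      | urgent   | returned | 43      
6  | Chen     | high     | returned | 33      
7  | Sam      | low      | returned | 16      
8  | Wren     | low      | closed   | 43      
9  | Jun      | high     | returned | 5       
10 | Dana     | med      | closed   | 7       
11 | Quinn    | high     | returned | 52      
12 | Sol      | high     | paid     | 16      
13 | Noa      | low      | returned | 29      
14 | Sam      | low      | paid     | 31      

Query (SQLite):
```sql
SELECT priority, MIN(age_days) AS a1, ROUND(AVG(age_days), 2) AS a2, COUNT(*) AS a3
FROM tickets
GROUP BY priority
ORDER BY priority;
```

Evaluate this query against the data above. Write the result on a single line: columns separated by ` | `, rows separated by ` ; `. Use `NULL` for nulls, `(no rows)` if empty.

high | 5 | 32.8 | 5 ; low | 16 | 27 | 5 ; med | 7 | 7 | 2 ; urgent | 35 | 39 | 2

Group tickets by priority.
Per group compute: MIN(age_days), ROUND(AVG(age_days), 2), COUNT(*).
  high: ids {1, 6, 9, 11, 12} → MIN(age_days)=5, ROUND(AVG(age_days), 2)=32.8, COUNT(*)=5
  low: ids {2, 7, 8, 13, 14} → MIN(age_days)=16, ROUND(AVG(age_days), 2)=27, COUNT(*)=5
  med: ids {4, 10} → MIN(age_days)=7, ROUND(AVG(age_days), 2)=7, COUNT(*)=2
  urgent: ids {3, 5} → MIN(age_days)=35, ROUND(AVG(age_days), 2)=39, COUNT(*)=2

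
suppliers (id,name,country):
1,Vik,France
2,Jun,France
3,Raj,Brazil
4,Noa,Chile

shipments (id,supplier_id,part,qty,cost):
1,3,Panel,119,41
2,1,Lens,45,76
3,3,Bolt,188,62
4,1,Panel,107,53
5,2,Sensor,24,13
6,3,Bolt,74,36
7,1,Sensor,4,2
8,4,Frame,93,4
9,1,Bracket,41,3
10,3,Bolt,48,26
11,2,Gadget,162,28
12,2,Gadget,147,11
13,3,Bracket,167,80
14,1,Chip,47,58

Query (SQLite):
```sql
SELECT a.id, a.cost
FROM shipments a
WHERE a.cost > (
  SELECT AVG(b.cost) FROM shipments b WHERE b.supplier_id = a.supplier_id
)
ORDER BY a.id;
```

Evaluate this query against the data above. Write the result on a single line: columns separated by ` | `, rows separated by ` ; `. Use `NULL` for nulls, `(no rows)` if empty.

2 | 76 ; 3 | 62 ; 4 | 53 ; 11 | 28 ; 13 | 80 ; 14 | 58

For each shipments row a, compute AVG(cost) over rows sharing a.supplier_id.
Keep row a if a.cost > that per-group AVG.
  supplier_id=1: AVG(cost) = 38.4
  supplier_id=2: AVG(cost) = 17.333333
  supplier_id=3: AVG(cost) = 49.0
  supplier_id=4: AVG(cost) = 4.0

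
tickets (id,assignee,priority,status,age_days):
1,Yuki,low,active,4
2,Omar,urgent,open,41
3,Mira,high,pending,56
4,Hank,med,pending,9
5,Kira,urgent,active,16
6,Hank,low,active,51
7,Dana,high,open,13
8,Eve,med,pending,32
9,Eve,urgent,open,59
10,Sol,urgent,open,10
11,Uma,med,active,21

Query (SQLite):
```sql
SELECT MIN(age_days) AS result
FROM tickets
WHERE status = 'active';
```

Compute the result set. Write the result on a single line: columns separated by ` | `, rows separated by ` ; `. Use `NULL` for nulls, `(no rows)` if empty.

Rows where status='active' → age_days values: [4, 16, 51, 21].
MIN of non-NULL values = 4.

4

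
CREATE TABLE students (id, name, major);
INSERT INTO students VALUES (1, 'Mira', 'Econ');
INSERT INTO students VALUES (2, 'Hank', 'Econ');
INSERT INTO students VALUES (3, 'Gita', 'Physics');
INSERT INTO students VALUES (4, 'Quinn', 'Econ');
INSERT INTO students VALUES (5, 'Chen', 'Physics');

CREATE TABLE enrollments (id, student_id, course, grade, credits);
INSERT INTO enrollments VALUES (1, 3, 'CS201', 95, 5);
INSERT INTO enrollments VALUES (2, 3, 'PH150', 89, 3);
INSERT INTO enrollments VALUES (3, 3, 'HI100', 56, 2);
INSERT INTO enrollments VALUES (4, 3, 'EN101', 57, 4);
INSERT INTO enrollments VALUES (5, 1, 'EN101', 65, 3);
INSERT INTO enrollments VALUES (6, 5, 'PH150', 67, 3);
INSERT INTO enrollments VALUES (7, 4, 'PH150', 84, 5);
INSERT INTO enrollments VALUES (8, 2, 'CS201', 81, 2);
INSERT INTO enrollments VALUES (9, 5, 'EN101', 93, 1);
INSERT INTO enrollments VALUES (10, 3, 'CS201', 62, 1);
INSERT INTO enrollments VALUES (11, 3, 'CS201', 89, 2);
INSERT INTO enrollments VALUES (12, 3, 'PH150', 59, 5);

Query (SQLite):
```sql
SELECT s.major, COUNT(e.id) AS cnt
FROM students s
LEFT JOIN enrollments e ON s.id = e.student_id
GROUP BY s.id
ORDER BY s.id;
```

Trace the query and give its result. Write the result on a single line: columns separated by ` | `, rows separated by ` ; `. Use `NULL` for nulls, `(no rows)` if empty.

Econ | 1 ; Econ | 1 ; Physics | 7 ; Econ | 1 ; Physics | 2

LEFT JOIN keeps every students row; unmatched ones get NULL for enrollments columns.
Group by students.id and compute COUNT(e.id). COUNT(col) of an all-NULL group is 0.
  1: ids {5} → COUNT(e.id)=1
  2: ids {8} → COUNT(e.id)=1
  3: ids {1, 2, 3, 4, 10, 11, 12} → COUNT(e.id)=7
  4: ids {7} → COUNT(e.id)=1
  5: ids {6, 9} → COUNT(e.id)=2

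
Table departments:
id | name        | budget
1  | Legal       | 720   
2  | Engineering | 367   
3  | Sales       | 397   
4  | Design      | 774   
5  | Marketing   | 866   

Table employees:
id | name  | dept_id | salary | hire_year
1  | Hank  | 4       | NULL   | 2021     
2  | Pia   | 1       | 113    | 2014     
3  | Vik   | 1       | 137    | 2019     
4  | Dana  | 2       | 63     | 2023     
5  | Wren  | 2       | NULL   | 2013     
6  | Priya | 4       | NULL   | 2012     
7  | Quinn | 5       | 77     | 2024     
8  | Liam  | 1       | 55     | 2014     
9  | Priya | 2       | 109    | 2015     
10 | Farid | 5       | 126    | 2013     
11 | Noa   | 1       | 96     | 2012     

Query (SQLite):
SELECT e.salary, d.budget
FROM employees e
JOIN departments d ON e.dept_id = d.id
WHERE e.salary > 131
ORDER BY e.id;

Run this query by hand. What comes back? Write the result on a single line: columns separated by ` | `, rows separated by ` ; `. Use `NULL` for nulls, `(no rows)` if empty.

137 | 720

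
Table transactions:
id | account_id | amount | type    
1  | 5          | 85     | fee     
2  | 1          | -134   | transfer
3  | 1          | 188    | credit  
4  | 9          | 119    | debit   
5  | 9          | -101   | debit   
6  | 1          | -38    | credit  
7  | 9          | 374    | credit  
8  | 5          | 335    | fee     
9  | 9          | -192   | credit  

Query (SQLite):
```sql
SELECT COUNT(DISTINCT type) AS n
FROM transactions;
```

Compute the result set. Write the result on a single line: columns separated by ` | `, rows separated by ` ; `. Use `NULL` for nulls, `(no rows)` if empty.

4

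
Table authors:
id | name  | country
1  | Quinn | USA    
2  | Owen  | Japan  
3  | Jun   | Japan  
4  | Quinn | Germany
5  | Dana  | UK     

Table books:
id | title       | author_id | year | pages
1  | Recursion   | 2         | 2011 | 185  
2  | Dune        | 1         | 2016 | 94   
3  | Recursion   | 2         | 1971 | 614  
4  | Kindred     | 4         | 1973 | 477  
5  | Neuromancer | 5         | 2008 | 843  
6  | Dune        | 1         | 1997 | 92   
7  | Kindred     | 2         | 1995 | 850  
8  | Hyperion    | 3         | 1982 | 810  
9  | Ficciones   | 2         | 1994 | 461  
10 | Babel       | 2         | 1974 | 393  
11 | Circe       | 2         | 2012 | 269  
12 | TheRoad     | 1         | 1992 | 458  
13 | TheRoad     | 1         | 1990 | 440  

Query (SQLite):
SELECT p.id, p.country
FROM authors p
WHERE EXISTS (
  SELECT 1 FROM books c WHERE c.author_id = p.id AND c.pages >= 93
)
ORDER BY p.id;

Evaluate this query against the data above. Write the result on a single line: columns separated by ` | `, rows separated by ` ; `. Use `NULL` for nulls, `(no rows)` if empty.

1 | USA ; 2 | Japan ; 3 | Japan ; 4 | Germany ; 5 | UK

For each authors row, check whether any books with matching author_id has pages >= 93.
Keep rows where that is true.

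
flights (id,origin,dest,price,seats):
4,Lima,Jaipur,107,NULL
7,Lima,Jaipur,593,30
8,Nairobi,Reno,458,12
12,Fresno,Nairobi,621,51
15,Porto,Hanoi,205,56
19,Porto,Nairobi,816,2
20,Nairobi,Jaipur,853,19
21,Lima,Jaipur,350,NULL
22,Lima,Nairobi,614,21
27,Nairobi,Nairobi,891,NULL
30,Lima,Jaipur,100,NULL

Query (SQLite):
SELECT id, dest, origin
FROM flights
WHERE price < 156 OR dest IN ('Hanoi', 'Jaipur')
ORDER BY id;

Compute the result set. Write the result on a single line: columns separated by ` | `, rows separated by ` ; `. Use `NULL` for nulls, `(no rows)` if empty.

price < 156: ids {4, 30}
dest IN ('Hanoi', 'Jaipur'): ids {4, 7, 15, 20, 21, 30}
Combine with OR.

4 | Jaipur | Lima ; 7 | Jaipur | Lima ; 15 | Hanoi | Porto ; 20 | Jaipur | Nairobi ; 21 | Jaipur | Lima ; 30 | Jaipur | Lima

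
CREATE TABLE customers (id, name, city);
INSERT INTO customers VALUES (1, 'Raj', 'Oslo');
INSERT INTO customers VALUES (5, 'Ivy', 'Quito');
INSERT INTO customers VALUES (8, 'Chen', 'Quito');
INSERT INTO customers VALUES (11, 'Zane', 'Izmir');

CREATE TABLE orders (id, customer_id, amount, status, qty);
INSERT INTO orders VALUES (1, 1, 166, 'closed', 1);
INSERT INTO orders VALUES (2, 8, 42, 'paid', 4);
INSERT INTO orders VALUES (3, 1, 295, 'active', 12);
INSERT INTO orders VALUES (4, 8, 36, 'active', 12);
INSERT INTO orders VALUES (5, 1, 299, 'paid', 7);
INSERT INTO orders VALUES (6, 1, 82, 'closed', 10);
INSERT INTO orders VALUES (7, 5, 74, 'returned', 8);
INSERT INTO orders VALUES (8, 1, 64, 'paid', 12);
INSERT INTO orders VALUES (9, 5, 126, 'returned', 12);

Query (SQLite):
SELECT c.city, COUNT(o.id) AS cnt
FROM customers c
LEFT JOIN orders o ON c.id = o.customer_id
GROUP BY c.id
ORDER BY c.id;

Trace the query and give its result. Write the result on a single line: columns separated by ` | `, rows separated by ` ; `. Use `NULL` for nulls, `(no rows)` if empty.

LEFT JOIN keeps every customers row; unmatched ones get NULL for orders columns.
Group by customers.id and compute COUNT(o.id). COUNT(col) of an all-NULL group is 0.
  1: ids {1, 3, 5, 6, 8} → COUNT(o.id)=5
  5: ids {7, 9} → COUNT(o.id)=2
  8: ids {2, 4} → COUNT(o.id)=2
  11: ids {—} → COUNT(o.id)=0

Oslo | 5 ; Quito | 2 ; Quito | 2 ; Izmir | 0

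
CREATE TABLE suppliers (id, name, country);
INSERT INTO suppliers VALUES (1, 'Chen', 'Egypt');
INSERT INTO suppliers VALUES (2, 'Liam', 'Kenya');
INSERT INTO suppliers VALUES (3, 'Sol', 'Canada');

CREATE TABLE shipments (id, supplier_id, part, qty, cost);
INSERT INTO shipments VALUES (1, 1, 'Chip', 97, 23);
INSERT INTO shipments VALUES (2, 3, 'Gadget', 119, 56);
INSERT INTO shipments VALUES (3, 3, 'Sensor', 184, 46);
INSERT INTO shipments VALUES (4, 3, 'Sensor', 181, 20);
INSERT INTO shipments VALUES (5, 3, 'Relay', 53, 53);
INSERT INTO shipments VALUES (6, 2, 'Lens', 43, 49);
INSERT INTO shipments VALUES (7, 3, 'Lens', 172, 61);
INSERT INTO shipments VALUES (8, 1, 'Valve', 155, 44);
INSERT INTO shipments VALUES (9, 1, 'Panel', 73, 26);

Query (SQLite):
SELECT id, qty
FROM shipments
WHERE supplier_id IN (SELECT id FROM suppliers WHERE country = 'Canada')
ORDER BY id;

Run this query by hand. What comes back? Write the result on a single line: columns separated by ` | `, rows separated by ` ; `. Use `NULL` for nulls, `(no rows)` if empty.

2 | 119 ; 3 | 184 ; 4 | 181 ; 5 | 53 ; 7 | 172

Inner query: suppliers.id where country = 'Canada'.
Outer: keep shipments rows whose supplier_id is in that set.
Inner query → {3}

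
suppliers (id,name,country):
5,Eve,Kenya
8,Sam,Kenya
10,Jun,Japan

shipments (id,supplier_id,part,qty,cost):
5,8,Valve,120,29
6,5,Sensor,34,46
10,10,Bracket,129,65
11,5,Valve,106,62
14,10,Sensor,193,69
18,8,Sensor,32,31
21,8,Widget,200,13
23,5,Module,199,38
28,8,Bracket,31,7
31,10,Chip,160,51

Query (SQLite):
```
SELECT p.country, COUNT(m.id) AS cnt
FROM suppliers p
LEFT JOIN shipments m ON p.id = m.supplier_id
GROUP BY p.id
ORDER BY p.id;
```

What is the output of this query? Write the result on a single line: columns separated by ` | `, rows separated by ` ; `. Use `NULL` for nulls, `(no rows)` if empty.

Kenya | 3 ; Kenya | 4 ; Japan | 3

LEFT JOIN keeps every suppliers row; unmatched ones get NULL for shipments columns.
Group by suppliers.id and compute COUNT(m.id). COUNT(col) of an all-NULL group is 0.
  5: ids {6, 11, 23} → COUNT(m.id)=3
  8: ids {5, 18, 21, 28} → COUNT(m.id)=4
  10: ids {10, 14, 31} → COUNT(m.id)=3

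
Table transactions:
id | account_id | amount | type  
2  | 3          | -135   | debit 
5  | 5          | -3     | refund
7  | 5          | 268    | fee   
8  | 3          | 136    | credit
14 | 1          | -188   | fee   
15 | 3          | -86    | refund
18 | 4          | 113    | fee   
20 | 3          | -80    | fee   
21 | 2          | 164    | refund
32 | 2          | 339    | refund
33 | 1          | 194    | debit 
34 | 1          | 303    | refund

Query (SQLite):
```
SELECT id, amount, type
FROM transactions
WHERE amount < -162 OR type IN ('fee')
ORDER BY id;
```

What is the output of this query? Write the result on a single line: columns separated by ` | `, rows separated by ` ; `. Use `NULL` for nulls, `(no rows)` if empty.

amount < -162: ids {14}
type IN ('fee'): ids {7, 14, 18, 20}
Combine with OR.

7 | 268 | fee ; 14 | -188 | fee ; 18 | 113 | fee ; 20 | -80 | fee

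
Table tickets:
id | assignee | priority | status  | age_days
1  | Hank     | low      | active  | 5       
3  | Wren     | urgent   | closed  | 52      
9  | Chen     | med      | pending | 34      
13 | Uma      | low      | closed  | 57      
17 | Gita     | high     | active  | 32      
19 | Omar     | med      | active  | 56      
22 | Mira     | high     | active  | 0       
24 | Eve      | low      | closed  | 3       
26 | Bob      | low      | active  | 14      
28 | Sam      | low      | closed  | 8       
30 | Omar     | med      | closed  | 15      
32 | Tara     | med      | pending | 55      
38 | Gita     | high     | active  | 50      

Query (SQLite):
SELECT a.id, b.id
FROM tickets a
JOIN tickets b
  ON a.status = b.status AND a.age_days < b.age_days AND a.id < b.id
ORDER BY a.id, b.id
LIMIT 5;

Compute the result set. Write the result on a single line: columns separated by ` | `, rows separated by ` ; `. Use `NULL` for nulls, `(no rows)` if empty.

1 | 17 ; 1 | 19 ; 1 | 26 ; 1 | 38 ; 3 | 13

Pairs (a,b) with same status, a.age_days < b.age_days, a.id < b.id.
status groups: active:{1,17,19,22,26,38} closed:{3,13,24,28,30} pending:{9,32}
Ordered by (a.id, b.id); first 5.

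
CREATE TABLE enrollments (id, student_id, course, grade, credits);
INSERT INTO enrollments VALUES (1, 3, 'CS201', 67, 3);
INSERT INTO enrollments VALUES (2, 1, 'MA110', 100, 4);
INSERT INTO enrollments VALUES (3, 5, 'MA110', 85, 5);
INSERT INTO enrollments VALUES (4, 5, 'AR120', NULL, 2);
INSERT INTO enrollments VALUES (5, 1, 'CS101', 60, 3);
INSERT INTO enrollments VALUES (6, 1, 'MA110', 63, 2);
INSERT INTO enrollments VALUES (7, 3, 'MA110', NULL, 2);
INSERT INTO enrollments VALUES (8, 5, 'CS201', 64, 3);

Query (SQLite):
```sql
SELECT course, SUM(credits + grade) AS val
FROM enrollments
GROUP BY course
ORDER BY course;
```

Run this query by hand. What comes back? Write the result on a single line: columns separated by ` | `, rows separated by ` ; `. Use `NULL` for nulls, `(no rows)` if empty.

For each row compute credits + grade.
Group by course; take SUM of the expression per group.
  AR120: ids {4} → SUM(credits + grade)=NULL
  CS101: ids {5} → SUM(credits + grade)=63
  CS201: ids {1, 8} → SUM(credits + grade)=137
  MA110: ids {2, 3, 6, 7} → SUM(credits + grade)=259

AR120 | NULL ; CS101 | 63 ; CS201 | 137 ; MA110 | 259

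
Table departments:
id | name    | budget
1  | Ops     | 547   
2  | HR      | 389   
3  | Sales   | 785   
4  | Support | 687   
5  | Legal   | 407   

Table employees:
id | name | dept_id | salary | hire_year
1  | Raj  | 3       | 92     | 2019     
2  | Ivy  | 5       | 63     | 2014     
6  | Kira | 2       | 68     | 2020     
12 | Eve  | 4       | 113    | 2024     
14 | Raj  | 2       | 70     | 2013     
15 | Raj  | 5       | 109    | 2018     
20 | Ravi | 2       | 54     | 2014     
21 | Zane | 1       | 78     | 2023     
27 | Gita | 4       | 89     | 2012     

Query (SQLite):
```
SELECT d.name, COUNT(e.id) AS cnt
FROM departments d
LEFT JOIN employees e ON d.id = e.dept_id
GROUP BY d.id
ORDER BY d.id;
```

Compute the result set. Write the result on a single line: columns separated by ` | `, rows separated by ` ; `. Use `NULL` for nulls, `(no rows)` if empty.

Ops | 1 ; HR | 3 ; Sales | 1 ; Support | 2 ; Legal | 2

LEFT JOIN keeps every departments row; unmatched ones get NULL for employees columns.
Group by departments.id and compute COUNT(e.id). COUNT(col) of an all-NULL group is 0.
  1: ids {21} → COUNT(e.id)=1
  2: ids {6, 14, 20} → COUNT(e.id)=3
  3: ids {1} → COUNT(e.id)=1
  4: ids {12, 27} → COUNT(e.id)=2
  5: ids {2, 15} → COUNT(e.id)=2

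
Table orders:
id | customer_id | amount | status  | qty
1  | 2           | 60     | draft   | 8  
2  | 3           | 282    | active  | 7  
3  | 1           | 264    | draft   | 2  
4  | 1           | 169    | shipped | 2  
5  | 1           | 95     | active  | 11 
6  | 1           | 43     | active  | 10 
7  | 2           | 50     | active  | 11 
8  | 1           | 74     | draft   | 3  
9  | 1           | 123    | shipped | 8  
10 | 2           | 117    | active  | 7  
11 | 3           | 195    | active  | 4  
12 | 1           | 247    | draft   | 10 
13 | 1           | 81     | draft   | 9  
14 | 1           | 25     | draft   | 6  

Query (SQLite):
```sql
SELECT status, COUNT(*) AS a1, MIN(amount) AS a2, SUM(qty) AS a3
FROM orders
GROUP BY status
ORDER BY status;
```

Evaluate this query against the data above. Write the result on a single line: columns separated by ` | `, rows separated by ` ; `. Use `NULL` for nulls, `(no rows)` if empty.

active | 6 | 43 | 50 ; draft | 6 | 25 | 38 ; shipped | 2 | 123 | 10

Group orders by status.
Per group compute: COUNT(*), MIN(amount), SUM(qty).
  active: ids {2, 5, 6, 7, 10, 11} → COUNT(*)=6, MIN(amount)=43, SUM(qty)=50
  draft: ids {1, 3, 8, 12, 13, 14} → COUNT(*)=6, MIN(amount)=25, SUM(qty)=38
  shipped: ids {4, 9} → COUNT(*)=2, MIN(amount)=123, SUM(qty)=10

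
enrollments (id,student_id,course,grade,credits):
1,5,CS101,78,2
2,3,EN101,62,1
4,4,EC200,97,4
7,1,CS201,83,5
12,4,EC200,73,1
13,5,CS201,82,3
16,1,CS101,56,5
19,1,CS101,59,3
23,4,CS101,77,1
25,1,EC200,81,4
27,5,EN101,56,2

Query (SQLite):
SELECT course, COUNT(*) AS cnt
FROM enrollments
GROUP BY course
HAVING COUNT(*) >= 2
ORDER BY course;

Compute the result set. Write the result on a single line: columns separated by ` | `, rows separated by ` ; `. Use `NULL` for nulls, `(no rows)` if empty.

CS101 | 4 ; CS201 | 2 ; EC200 | 3 ; EN101 | 2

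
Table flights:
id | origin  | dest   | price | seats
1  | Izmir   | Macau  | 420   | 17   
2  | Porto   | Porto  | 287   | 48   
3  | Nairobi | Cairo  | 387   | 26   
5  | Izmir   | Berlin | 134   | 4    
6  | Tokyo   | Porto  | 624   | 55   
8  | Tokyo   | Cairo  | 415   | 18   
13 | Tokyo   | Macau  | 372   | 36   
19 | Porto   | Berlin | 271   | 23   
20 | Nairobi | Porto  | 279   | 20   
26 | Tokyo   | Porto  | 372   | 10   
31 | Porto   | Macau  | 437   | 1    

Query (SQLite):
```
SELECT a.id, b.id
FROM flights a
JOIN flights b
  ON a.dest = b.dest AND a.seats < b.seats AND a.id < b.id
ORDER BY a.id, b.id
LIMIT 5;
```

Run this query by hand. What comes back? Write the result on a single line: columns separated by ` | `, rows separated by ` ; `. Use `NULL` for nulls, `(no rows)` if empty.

Pairs (a,b) with same dest, a.seats < b.seats, a.id < b.id.
dest groups: Berlin:{5,19} Cairo:{3,8} Macau:{1,13,31} Porto:{2,6,20,26}
Ordered by (a.id, b.id); first 5.

1 | 13 ; 2 | 6 ; 5 | 19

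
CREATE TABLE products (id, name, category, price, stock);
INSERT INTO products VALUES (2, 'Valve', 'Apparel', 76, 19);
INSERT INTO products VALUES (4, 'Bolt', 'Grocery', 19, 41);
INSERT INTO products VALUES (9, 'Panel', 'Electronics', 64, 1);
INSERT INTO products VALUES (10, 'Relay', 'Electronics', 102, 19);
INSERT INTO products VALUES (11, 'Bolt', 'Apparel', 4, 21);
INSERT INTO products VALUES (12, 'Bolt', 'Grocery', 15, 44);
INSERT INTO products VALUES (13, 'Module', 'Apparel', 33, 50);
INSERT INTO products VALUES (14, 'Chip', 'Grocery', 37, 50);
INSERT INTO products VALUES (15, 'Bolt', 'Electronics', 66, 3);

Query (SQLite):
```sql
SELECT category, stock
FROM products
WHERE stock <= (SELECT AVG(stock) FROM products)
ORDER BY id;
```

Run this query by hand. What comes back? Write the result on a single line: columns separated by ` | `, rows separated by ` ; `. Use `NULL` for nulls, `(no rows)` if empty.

Apparel | 19 ; Electronics | 1 ; Electronics | 19 ; Apparel | 21 ; Electronics | 3

Scalar subquery: AVG(stock) over all products rows = 27.555556 (≈; comparison uses full precision).
Keep rows where stock <= that value.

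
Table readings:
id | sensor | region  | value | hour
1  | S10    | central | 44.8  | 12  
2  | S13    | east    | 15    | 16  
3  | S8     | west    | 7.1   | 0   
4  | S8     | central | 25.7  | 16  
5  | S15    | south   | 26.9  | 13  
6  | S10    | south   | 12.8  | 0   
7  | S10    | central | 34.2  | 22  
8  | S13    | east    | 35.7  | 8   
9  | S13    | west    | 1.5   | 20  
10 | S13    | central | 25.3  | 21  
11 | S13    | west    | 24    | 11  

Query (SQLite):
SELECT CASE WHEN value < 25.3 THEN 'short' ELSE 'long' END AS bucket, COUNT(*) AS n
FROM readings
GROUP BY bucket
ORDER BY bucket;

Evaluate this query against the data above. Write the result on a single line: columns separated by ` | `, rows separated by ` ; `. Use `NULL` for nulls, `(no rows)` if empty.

Bucket rows by value < 25.3 → 'short' else 'long'; count each bucket.

long | 6 ; short | 5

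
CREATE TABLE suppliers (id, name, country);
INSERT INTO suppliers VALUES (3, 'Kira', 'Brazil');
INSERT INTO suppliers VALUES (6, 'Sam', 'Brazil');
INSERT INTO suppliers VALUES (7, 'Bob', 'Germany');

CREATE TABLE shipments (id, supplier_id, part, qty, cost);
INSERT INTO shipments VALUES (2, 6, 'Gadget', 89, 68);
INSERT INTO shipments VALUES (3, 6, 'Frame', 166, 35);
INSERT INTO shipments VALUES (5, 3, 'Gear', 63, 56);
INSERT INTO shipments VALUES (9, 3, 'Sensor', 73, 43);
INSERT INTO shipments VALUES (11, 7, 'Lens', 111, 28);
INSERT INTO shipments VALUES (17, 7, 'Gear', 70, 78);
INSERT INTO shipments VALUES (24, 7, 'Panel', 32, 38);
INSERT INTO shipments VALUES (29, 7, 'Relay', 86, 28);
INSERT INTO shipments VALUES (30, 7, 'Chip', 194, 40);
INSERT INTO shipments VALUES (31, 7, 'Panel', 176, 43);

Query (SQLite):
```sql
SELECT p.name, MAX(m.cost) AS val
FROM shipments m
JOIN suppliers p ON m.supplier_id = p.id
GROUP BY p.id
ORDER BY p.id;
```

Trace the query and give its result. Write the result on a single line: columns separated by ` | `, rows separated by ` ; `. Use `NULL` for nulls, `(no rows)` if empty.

Join each shipments row to its suppliers via supplier_id.
Group joined rows by suppliers.id; compute MAX(m.cost) per group.
  3: ids {5, 9} → MAX(m.cost)=56
  6: ids {2, 3} → MAX(m.cost)=68
  7: ids {11, 17, 24, 29, 30, 31} → MAX(m.cost)=78

Kira | 56 ; Sam | 68 ; Bob | 78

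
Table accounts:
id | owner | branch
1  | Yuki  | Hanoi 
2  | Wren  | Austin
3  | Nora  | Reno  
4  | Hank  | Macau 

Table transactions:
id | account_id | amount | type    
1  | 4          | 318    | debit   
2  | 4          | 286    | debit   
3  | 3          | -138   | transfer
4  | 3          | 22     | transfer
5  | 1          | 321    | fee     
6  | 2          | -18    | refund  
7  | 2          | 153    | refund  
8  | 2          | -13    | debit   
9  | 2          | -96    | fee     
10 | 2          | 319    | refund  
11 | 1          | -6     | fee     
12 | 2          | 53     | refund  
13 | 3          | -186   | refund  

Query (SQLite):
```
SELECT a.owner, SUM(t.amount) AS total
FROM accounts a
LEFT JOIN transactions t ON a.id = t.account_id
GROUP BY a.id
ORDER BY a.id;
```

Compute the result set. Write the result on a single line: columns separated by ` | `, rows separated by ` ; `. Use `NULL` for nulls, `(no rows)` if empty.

LEFT JOIN keeps every accounts row; unmatched ones get NULL for transactions columns.
Group by accounts.id and compute SUM(t.amount). SUM over an all-NULL group is NULL.
  1: ids {5, 11} → SUM(t.amount)=315
  2: ids {6, 7, 8, 9, 10, 12} → SUM(t.amount)=398
  3: ids {3, 4, 13} → SUM(t.amount)=-302
  4: ids {1, 2} → SUM(t.amount)=604

Yuki | 315 ; Wren | 398 ; Nora | -302 ; Hank | 604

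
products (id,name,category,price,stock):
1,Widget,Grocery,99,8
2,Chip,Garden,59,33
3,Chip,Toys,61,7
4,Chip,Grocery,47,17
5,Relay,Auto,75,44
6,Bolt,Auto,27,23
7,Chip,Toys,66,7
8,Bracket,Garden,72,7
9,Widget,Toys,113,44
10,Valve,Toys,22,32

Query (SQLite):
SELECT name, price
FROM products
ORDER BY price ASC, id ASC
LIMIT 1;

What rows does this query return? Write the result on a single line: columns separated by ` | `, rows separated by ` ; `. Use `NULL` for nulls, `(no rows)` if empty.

Sort by price asc, tiebreak id asc: (22, id=10), (27, id=6), (47, id=4), (59, id=2) …. Take first 1.

Valve | 22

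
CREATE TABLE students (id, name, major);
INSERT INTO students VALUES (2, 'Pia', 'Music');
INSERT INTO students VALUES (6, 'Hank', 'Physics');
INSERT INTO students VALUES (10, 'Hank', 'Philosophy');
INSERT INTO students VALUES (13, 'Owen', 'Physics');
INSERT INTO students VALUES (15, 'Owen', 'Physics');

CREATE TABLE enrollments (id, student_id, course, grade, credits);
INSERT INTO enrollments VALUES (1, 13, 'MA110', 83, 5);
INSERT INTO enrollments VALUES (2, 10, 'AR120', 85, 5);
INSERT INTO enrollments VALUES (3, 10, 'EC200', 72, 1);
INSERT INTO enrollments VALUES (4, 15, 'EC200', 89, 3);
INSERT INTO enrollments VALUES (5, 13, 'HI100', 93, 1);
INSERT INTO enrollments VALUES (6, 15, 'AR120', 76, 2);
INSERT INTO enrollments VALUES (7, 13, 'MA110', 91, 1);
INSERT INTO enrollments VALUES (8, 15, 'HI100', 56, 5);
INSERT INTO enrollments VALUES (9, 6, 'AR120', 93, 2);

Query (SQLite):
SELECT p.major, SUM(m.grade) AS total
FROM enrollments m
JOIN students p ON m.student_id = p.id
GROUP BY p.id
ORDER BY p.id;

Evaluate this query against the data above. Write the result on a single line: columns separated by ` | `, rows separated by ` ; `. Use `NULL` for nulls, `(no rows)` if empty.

Join each enrollments row to its students via student_id.
Group joined rows by students.id; compute SUM(m.grade) per group.
  6: ids {9} → SUM(m.grade)=93
  10: ids {2, 3} → SUM(m.grade)=157
  13: ids {1, 5, 7} → SUM(m.grade)=267
  15: ids {4, 6, 8} → SUM(m.grade)=221

Physics | 93 ; Philosophy | 157 ; Physics | 267 ; Physics | 221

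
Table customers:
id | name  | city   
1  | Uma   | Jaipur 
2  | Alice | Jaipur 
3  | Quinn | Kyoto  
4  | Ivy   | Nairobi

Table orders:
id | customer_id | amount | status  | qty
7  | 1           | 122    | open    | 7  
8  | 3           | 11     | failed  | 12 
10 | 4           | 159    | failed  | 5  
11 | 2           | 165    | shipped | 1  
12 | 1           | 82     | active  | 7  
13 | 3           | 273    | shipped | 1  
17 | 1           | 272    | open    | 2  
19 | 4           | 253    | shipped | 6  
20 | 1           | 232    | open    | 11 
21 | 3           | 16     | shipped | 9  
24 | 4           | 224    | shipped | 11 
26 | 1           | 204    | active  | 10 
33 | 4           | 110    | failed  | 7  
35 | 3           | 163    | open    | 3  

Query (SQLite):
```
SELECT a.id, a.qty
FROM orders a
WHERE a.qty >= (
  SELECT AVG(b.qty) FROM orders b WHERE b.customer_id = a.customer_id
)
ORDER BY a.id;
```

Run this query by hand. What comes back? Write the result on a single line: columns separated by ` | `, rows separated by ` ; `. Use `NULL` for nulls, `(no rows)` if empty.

8 | 12 ; 11 | 1 ; 20 | 11 ; 21 | 9 ; 24 | 11 ; 26 | 10

For each orders row a, compute AVG(qty) over rows sharing a.customer_id.
Keep row a if a.qty >= that per-group AVG.
  customer_id=1: AVG(qty) = 7.4
  customer_id=2: AVG(qty) = 1.0
  customer_id=3: AVG(qty) = 6.25
  customer_id=4: AVG(qty) = 7.25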